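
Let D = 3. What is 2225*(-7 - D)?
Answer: -22250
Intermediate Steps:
2225*(-7 - D) = 2225*(-7 - 1*3) = 2225*(-7 - 3) = 2225*(-10) = -22250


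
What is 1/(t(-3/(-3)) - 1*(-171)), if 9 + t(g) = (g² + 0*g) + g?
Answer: 1/164 ≈ 0.0060976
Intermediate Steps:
t(g) = -9 + g + g² (t(g) = -9 + ((g² + 0*g) + g) = -9 + ((g² + 0) + g) = -9 + (g² + g) = -9 + (g + g²) = -9 + g + g²)
1/(t(-3/(-3)) - 1*(-171)) = 1/((-9 - 3/(-3) + (-3/(-3))²) - 1*(-171)) = 1/((-9 - 3*(-⅓) + (-3*(-⅓))²) + 171) = 1/((-9 + 1 + 1²) + 171) = 1/((-9 + 1 + 1) + 171) = 1/(-7 + 171) = 1/164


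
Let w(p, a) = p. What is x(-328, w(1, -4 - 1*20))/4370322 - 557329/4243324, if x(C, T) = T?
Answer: -1217851473307/9272346115164 ≈ -0.13134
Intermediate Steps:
x(-328, w(1, -4 - 1*20))/4370322 - 557329/4243324 = 1/4370322 - 557329/4243324 = -1217851473307/9272346115164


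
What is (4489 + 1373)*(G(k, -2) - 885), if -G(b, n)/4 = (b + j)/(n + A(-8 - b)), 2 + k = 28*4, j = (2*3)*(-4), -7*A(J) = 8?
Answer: -50008722/11 ≈ -4.5462e+6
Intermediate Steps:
A(J) = -8/7 (A(J) = -⅐*8 = -8/7)
j = -24 (j = 6*(-4) = -24)
k = 110 (k = -2 + 28*4 = -2 + 112 = 110)
G(b, n) = -4*(-24 + b)/(-8/7 + n) (G(b, n) = -4*(b - 24)/(n - 8/7) = -4*(-24 + b)/(-8/7 + n))
(4489 + 1373)*(G(k, -2) - 885) = (4489 + 1373)*(28*(24 - 1*110)/(-8 + 7*(-2)) - 885) = 5862*(28*(24 - 110)/(-8 - 14) - 885) = 5862*(28*(-86)/(-22) - 885) = 5862*(28*(-1/22)*(-86) - 885) = 5862*(1204/11 - 885) = 5862*(-8531/11) = -50008722/11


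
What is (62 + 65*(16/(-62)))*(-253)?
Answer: -354706/31 ≈ -11442.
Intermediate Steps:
(62 + 65*(16/(-62)))*(-253) = (62 + 65*(16*(-1/62)))*(-253) = (62 + 65*(-8/31))*(-253) = (62 - 520/31)*(-253) = (1402/31)*(-253) = -354706/31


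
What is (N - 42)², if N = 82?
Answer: 1600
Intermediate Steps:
(N - 42)² = (82 - 42)² = 40² = 1600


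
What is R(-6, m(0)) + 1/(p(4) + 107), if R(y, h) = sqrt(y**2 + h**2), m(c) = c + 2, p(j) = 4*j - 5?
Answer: 1/118 + 2*sqrt(10) ≈ 6.3330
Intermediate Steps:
p(j) = -5 + 4*j
m(c) = 2 + c
R(y, h) = sqrt(h**2 + y**2)
R(-6, m(0)) + 1/(p(4) + 107) = sqrt((2 + 0)**2 + (-6)**2) + 1/((-5 + 4*4) + 107) = sqrt(2**2 + 36) + 1/((-5 + 16) + 107) = sqrt(4 + 36) + 1/(11 + 107) = sqrt(40) + 1/118 = 2*sqrt(10) + 1/118 = 1/118 + 2*sqrt(10)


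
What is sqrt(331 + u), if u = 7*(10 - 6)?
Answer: sqrt(359) ≈ 18.947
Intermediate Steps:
u = 28 (u = 7*4 = 28)
sqrt(331 + u) = sqrt(331 + 28) = sqrt(359)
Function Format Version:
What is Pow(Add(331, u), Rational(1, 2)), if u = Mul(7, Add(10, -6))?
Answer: Pow(359, Rational(1, 2)) ≈ 18.947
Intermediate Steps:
u = 28 (u = Mul(7, 4) = 28)
Pow(Add(331, u), Rational(1, 2)) = Pow(Add(331, 28), Rational(1, 2)) = Pow(359, Rational(1, 2))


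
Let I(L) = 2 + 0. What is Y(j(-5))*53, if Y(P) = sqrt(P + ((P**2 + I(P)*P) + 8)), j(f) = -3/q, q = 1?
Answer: 106*sqrt(2) ≈ 149.91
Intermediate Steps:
I(L) = 2
j(f) = -3 (j(f) = -3/1 = -3*1 = -3)
Y(P) = sqrt(8 + P**2 + 3*P) (Y(P) = sqrt(P + ((P**2 + 2*P) + 8)) = sqrt(P + (8 + P**2 + 2*P)) = sqrt(8 + P**2 + 3*P))
Y(j(-5))*53 = sqrt(8 + (-3)**2 + 3*(-3))*53 = sqrt(8 + 9 - 9)*53 = sqrt(8)*53 = (2*sqrt(2))*53 = 106*sqrt(2)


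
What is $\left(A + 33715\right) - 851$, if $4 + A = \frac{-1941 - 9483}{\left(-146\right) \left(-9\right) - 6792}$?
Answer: $\frac{30003084}{913} \approx 32862.0$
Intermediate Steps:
$A = - \frac{1748}{913}$ ($A = -4 + \frac{-1941 - 9483}{\left(-146\right) \left(-9\right) - 6792} = -4 - \frac{11424}{1314 - 6792} = -4 - \frac{11424}{-5478} = -4 - - \frac{1904}{913} = -4 + \frac{1904}{913} = - \frac{1748}{913} \approx -1.9146$)
$\left(A + 33715\right) - 851 = \left(- \frac{1748}{913} + 33715\right) - 851 = \frac{30780047}{913} - 851 = \frac{30003084}{913}$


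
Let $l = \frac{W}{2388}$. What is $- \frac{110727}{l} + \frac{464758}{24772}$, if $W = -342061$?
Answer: $\frac{3354545310455}{4236767546} \approx 791.77$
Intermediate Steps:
$l = - \frac{342061}{2388} \approx -143.24$
$- \frac{110727}{l} + \frac{464758}{24772} = - \frac{110727}{- \frac{342061}{2388}} + \frac{464758}{24772} = \left(-110727\right) \left(- \frac{2388}{342061}\right) + 464758 \cdot \frac{1}{24772} = \frac{264416076}{342061} + \frac{232379}{12386} = \frac{3354545310455}{4236767546}$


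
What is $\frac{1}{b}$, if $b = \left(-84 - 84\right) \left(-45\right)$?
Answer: $\frac{1}{7560} \approx 0.00013228$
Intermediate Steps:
$b = 7560$ ($b = \left(-168\right) \left(-45\right) = 7560$)
$\frac{1}{b} = \frac{1}{7560}$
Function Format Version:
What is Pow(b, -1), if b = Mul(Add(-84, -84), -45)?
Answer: Rational(1, 7560) ≈ 0.00013228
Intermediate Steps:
b = 7560 (b = Mul(-168, -45) = 7560)
Pow(b, -1) = Pow(7560, -1) = Rational(1, 7560)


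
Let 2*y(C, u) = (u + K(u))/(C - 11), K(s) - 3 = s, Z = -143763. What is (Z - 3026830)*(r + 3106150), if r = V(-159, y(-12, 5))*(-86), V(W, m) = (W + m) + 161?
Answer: -226500990775429/23 ≈ -9.8479e+12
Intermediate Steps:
K(s) = 3 + s
y(C, u) = (3 + 2*u)/(2*(-11 + C)) (y(C, u) = ((u + (3 + u))/(C - 11))/2 = ((3 + 2*u)/(-11 + C))/2 = (3 + 2*u)/(2*(-11 + C)))
V(W, m) = 161 + W + m
r = -3397/23 (r = (161 - 159 + (3/2 + 5)/(-11 - 12))*(-86) = (161 - 159 + (13/2)/(-23))*(-86) = (161 - 159 - 1/23*13/2)*(-86) = (161 - 159 - 13/46)*(-86) = (79/46)*(-86) = -3397/23 ≈ -147.70)
(Z - 3026830)*(r + 3106150) = (-143763 - 3026830)*(-3397/23 + 3106150) = -3170593*71438053/23 = -226500990775429/23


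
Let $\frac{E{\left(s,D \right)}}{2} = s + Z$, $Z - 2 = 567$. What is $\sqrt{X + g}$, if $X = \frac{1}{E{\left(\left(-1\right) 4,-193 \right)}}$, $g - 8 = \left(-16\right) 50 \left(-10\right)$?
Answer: $\frac{3 \sqrt{1136157370}}{1130} \approx 89.487$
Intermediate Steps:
$Z = 569$ ($Z = 2 + 567 = 569$)
$g = 8008$ ($g = 8 + \left(-16\right) 50 \left(-10\right) = 8 - -8000 = 8 + 8000 = 8008$)
$E{\left(s,D \right)} = 1138 + 2 s$ ($E{\left(s,D \right)} = 2 \left(s + 569\right) = 2 \left(569 + s\right) = 1138 + 2 s$)
$X = \frac{1}{1130}$ ($X = \frac{1}{1138 + 2 \left(\left(-1\right) 4\right)} = \frac{1}{1138 + 2 \left(-4\right)} = \frac{1}{1138 - 8} = \frac{1}{1130} \approx 0.00088496$)
$\sqrt{X + g} = \sqrt{\frac{1}{1130} + 8008} = \sqrt{\frac{9049041}{1130}} = \frac{3 \sqrt{1136157370}}{1130}$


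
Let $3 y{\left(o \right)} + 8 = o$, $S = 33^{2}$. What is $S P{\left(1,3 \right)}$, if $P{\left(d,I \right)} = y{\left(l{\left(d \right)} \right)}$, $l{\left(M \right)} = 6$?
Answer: $-726$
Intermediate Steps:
$S = 1089$
$y{\left(o \right)} = - \frac{8}{3} + \frac{o}{3}$
$P{\left(d,I \right)} = - \frac{2}{3}$ ($P{\left(d,I \right)} = - \frac{8}{3} + \frac{1}{3} \cdot 6 = - \frac{8}{3} + 2 = - \frac{2}{3}$)
$S P{\left(1,3 \right)} = 1089 \left(- \frac{2}{3}\right) = -726$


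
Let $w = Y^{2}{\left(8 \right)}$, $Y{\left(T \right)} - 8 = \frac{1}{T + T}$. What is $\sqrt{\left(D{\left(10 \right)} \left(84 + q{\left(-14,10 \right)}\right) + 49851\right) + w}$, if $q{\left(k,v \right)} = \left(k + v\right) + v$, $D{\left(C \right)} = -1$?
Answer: $\frac{33 \sqrt{11713}}{16} \approx 223.22$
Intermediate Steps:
$q{\left(k,v \right)} = k + 2 v$
$Y{\left(T \right)} = 8 + \frac{1}{2 T}$ ($Y{\left(T \right)} = 8 + \frac{1}{T + T} = 8 + \frac{1}{2 T}$)
$w = \frac{16641}{256}$ ($w = \left(8 + \frac{1}{2 \cdot 8}\right)^{2} = \left(8 + \frac{1}{2} \cdot \frac{1}{8}\right)^{2} = \left(8 + \frac{1}{16}\right)^{2} = \left(\frac{129}{16}\right)^{2} = \frac{16641}{256} \approx 65.004$)
$\sqrt{\left(D{\left(10 \right)} \left(84 + q{\left(-14,10 \right)}\right) + 49851\right) + w} = \sqrt{\left(- (84 + \left(-14 + 2 \cdot 10\right)) + 49851\right) + \frac{16641}{256}} = \sqrt{\left(- (84 + \left(-14 + 20\right)) + 49851\right) + \frac{16641}{256}} = \sqrt{\left(- (84 + 6) + 49851\right) + \frac{16641}{256}} = \sqrt{\left(\left(-1\right) 90 + 49851\right) + \frac{16641}{256}} = \sqrt{\left(-90 + 49851\right) + \frac{16641}{256}} = \sqrt{49761 + \frac{16641}{256}} = \sqrt{\frac{12755457}{256}} = \frac{33 \sqrt{11713}}{16}$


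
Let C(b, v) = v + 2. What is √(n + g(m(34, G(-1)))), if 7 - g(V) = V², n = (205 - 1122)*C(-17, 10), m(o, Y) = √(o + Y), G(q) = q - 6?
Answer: 4*I*√689 ≈ 105.0*I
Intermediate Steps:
G(q) = -6 + q
C(b, v) = 2 + v
m(o, Y) = √(Y + o)
n = -11004 (n = (205 - 1122)*(2 + 10) = -917*12 = -11004)
g(V) = 7 - V²
√(n + g(m(34, G(-1)))) = √(-11004 + (7 - (√((-6 - 1) + 34))²)) = √(-11004 + (7 - (√(-7 + 34))²)) = √(-11004 + (7 - (√27)²)) = √(-11004 + (7 - (3*√3)²)) = √(-11004 + (7 - 1*27)) = √(-11004 + (7 - 27)) = √(-11004 - 20) = √(-11024) = 4*I*√689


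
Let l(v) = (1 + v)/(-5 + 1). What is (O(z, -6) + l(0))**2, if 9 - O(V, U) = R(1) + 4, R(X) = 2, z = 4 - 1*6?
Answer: 121/16 ≈ 7.5625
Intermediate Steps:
z = -2 (z = 4 - 6 = -2)
l(v) = -1/4 - v/4 (l(v) = (1 + v)/(-4) = (1 + v)*(-1/4) = -1/4 - v/4)
O(V, U) = 3 (O(V, U) = 9 - (2 + 4) = 9 - 1*6 = 9 - 6 = 3)
(O(z, -6) + l(0))**2 = (3 + (-1/4 - 1/4*0))**2 = (3 + (-1/4 + 0))**2 = (3 - 1/4)**2 = (11/4)**2 = 121/16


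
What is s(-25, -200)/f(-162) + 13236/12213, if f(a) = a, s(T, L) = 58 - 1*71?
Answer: 255889/219834 ≈ 1.1640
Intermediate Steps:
s(T, L) = -13 (s(T, L) = 58 - 71 = -13)
s(-25, -200)/f(-162) + 13236/12213 = -13/(-162) + 13236/12213 = -13*(-1/162) + 13236*(1/12213) = 13/162 + 4412/4071 = 255889/219834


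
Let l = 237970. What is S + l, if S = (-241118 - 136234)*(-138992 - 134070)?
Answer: 103040729794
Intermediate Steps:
S = 103040491824 (S = -377352*(-273062) = 103040491824)
S + l = 103040491824 + 237970 = 103040729794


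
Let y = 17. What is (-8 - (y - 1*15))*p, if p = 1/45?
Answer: -2/9 ≈ -0.22222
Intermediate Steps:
p = 1/45 ≈ 0.022222
(-8 - (y - 1*15))*p = (-8 - (17 - 1*15))*(1/45) = (-8 - (17 - 15))*(1/45) = (-8 - 1*2)*(1/45) = (-8 - 2)*(1/45) = -10*1/45 = -2/9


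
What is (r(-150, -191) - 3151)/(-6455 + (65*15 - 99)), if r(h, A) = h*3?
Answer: 3601/5579 ≈ 0.64546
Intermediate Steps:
r(h, A) = 3*h
(r(-150, -191) - 3151)/(-6455 + (65*15 - 99)) = (3*(-150) - 3151)/(-6455 + (65*15 - 99)) = (-450 - 3151)/(-6455 + (975 - 99)) = -3601/(-6455 + 876) = -3601/(-5579) = -3601*(-1/5579) = 3601/5579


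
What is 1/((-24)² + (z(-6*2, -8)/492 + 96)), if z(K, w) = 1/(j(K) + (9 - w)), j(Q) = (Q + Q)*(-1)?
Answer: 20172/13555585 ≈ 0.0014881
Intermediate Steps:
j(Q) = -2*Q (j(Q) = (2*Q)*(-1) = -2*Q)
z(K, w) = 1/(9 - w - 2*K) (z(K, w) = 1/(-2*K + (9 - w)) = 1/(9 - w - 2*K))
1/((-24)² + (z(-6*2, -8)/492 + 96)) = 1/((-24)² + (-1/(-9 - 8 + 2*(-6*2))/492 + 96)) = 1/(576 + (-1/(-9 - 8 + 2*(-12))*(1/492) + 96)) = 1/(576 + (-1/(-9 - 8 - 24)*(1/492) + 96)) = 1/(576 + (-1/(-41)*(1/492) + 96)) = 1/(576 + (-1*(-1/41)*(1/492) + 96)) = 1/(576 + ((1/41)*(1/492) + 96)) = 1/(576 + (1/20172 + 96)) = 1/(576 + 1936513/20172) = 1/(13555585/20172) = 20172/13555585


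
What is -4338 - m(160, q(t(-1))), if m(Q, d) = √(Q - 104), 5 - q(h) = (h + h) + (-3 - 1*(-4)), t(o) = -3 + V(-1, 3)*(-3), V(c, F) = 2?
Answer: -4338 - 2*√14 ≈ -4345.5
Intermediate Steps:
t(o) = -9 (t(o) = -3 + 2*(-3) = -3 - 6 = -9)
q(h) = 4 - 2*h (q(h) = 5 - ((h + h) + (-3 - 1*(-4))) = 5 - (2*h + (-3 + 4)) = 5 - (2*h + 1) = 5 - (1 + 2*h) = 5 + (-1 - 2*h) = 4 - 2*h)
m(Q, d) = √(-104 + Q)
-4338 - m(160, q(t(-1))) = -4338 - √(-104 + 160) = -4338 - √56 = -4338 - 2*√14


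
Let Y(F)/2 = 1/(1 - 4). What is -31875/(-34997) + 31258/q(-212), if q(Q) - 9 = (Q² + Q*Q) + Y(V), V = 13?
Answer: 11878145553/9438305933 ≈ 1.2585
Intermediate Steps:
Y(F) = -⅔ (Y(F) = 2/(1 - 4) = 2/(-3) = 2*(-⅓) = -⅔)
q(Q) = 25/3 + 2*Q² (q(Q) = 9 + ((Q² + Q*Q) - ⅔) = 9 + ((Q² + Q²) - ⅔) = 9 + (2*Q² - ⅔) = 9 + (-⅔ + 2*Q²) = 25/3 + 2*Q²)
-31875/(-34997) + 31258/q(-212) = -31875/(-34997) + 31258/(25/3 + 2*(-212)²) = -31875*(-1/34997) + 31258/(25/3 + 2*44944) = 31875/34997 + 31258/(25/3 + 89888) = 31875/34997 + 31258/(269689/3) = 31875/34997 + 31258*(3/269689) = 31875/34997 + 93774/269689 = 11878145553/9438305933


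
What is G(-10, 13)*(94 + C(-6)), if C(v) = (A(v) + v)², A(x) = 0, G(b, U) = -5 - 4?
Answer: -1170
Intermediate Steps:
G(b, U) = -9
C(v) = v² (C(v) = (0 + v)² = v²)
G(-10, 13)*(94 + C(-6)) = -9*(94 + (-6)²) = -9*(94 + 36) = -9*130 = -1170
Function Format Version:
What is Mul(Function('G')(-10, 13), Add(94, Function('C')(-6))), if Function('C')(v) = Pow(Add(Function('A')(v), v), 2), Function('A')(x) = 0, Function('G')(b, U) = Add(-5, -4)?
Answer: -1170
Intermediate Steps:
Function('G')(b, U) = -9
Function('C')(v) = Pow(v, 2) (Function('C')(v) = Pow(Add(0, v), 2) = Pow(v, 2))
Mul(Function('G')(-10, 13), Add(94, Function('C')(-6))) = Mul(-9, Add(94, Pow(-6, 2))) = Mul(-9, Add(94, 36)) = Mul(-9, 130) = -1170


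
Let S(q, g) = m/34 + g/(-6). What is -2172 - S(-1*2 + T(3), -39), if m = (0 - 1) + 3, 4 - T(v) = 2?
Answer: -74071/34 ≈ -2178.6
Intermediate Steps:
T(v) = 2 (T(v) = 4 - 1*2 = 4 - 2 = 2)
m = 2 (m = -1 + 3 = 2)
S(q, g) = 1/17 - g/6 (S(q, g) = 2/34 + g/(-6) = 2*(1/34) + g*(-⅙) = 1/17 - g/6)
-2172 - S(-1*2 + T(3), -39) = -2172 - (1/17 - ⅙*(-39)) = -2172 - (1/17 + 13/2) = -2172 - 1*223/34 = -2172 - 223/34 = -74071/34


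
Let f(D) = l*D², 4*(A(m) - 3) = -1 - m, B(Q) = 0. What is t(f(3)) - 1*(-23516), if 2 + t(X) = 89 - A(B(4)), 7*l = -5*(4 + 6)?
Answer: 94401/4 ≈ 23600.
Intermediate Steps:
l = -50/7 (l = (-5*(4 + 6))/7 = (-5*10)/7 = (⅐)*(-50) = -50/7 ≈ -7.1429)
A(m) = 11/4 - m/4 (A(m) = 3 + (-1 - m)/4 = 3 + (-¼ - m/4) = 11/4 - m/4)
f(D) = -50*D²/7
t(X) = 337/4 (t(X) = -2 + (89 - (11/4 - ¼*0)) = -2 + (89 - (11/4 + 0)) = -2 + (89 - 1*11/4) = -2 + (89 - 11/4) = -2 + 345/4 = 337/4)
t(f(3)) - 1*(-23516) = 337/4 - 1*(-23516) = 337/4 + 23516 = 94401/4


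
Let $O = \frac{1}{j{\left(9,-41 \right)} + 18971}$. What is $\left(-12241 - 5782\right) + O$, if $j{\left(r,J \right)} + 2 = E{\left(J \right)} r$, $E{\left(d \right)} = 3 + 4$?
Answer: $- \frac{343013735}{19032} \approx -18023.0$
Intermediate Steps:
$E{\left(d \right)} = 7$
$j{\left(r,J \right)} = -2 + 7 r$
$O = \frac{1}{19032}$ ($O = \frac{1}{\left(-2 + 7 \cdot 9\right) + 18971} = \frac{1}{\left(-2 + 63\right) + 18971} = \frac{1}{61 + 18971} = \frac{1}{19032} \approx 5.2543 \cdot 10^{-5}$)
$\left(-12241 - 5782\right) + O = \left(-12241 - 5782\right) + \frac{1}{19032} = -18023 + \frac{1}{19032} = - \frac{343013735}{19032}$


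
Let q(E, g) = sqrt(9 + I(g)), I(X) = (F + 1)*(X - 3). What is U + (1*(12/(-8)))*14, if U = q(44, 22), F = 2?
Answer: -21 + sqrt(66) ≈ -12.876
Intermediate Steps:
I(X) = -9 + 3*X (I(X) = (2 + 1)*(X - 3) = 3*(-3 + X) = -9 + 3*X)
q(E, g) = sqrt(3)*sqrt(g) (q(E, g) = sqrt(9 + (-9 + 3*g)) = sqrt(3*g) = sqrt(3)*sqrt(g))
U = sqrt(66) (U = sqrt(3)*sqrt(22) = sqrt(66) ≈ 8.1240)
U + (1*(12/(-8)))*14 = sqrt(66) + (1*(12/(-8)))*14 = sqrt(66) + (1*(12*(-1/8)))*14 = sqrt(66) + (1*(-3/2))*14 = sqrt(66) - 3/2*14 = sqrt(66) - 21 = -21 + sqrt(66)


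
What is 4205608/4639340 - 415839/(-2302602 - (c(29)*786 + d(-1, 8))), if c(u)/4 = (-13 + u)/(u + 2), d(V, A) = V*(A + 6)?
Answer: 90053647629379/82847631082220 ≈ 1.0870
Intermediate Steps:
d(V, A) = V*(6 + A)
c(u) = 4*(-13 + u)/(2 + u) (c(u) = 4*((-13 + u)/(u + 2)) = 4*((-13 + u)/(2 + u)) = 4*(-13 + u)/(2 + u))
4205608/4639340 - 415839/(-2302602 - (c(29)*786 + d(-1, 8))) = 4205608/4639340 - 415839/(-2302602 - ((4*(-13 + 29)/(2 + 29))*786 - (6 + 8))) = 4205608*(1/4639340) - 415839/(-2302602 - ((4*16/31)*786 - 1*14)) = 1051402/1159835 - 415839/(-2302602 - ((4*(1/31)*16)*786 - 14)) = 1051402/1159835 - 415839/(-2302602 - ((64/31)*786 - 14)) = 1051402/1159835 - 415839/(-2302602 - (50304/31 - 14)) = 1051402/1159835 - 415839/(-2302602 - 1*49870/31) = 1051402/1159835 - 415839/(-2302602 - 49870/31) = 1051402/1159835 - 415839/(-71430532/31) = 1051402/1159835 - 415839*(-31/71430532) = 1051402/1159835 + 12891009/71430532 = 90053647629379/82847631082220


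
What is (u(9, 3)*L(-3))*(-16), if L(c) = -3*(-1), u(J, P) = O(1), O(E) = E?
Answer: -48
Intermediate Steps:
u(J, P) = 1
L(c) = 3
(u(9, 3)*L(-3))*(-16) = (1*3)*(-16) = 3*(-16) = -48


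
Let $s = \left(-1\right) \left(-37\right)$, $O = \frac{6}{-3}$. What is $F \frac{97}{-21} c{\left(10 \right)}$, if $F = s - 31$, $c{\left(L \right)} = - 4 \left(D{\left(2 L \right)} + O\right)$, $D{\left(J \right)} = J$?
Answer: $\frac{13968}{7} \approx 1995.4$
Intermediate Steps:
$O = -2$ ($O = 6 \left(- \frac{1}{3}\right) = -2$)
$s = 37$
$c{\left(L \right)} = 8 - 8 L$ ($c{\left(L \right)} = - 4 \left(2 L - 2\right) = - 4 \left(-2 + 2 L\right) = 8 - 8 L$)
$F = 6$ ($F = 37 - 31 = 6$)
$F \frac{97}{-21} c{\left(10 \right)} = 6 \frac{97}{-21} \left(8 - 80\right) = 6 \cdot 97 \left(- \frac{1}{21}\right) \left(8 - 80\right) = 6 \left(- \frac{97}{21}\right) \left(-72\right) = \left(- \frac{194}{7}\right) \left(-72\right) = \frac{13968}{7}$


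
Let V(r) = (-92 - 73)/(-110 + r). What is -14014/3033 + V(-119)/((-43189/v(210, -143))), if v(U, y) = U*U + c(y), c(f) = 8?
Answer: -160676025994/29997222273 ≈ -5.3564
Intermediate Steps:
V(r) = -165/(-110 + r)
v(U, y) = 8 + U² (v(U, y) = U*U + 8 = U² + 8 = 8 + U²)
-14014/3033 + V(-119)/((-43189/v(210, -143))) = -14014/3033 + (-165/(-110 - 119))/((-43189/(8 + 210²))) = -14014*1/3033 + (-165/(-229))/((-43189/(8 + 44100))) = -14014/3033 + (-165*(-1/229))/((-43189/44108)) = -14014/3033 + 165/(229*((-43189*1/44108))) = -14014/3033 + 165/(229*(-43189/44108)) = -14014/3033 + (165/229)*(-44108/43189) = -14014/3033 - 7277820/9890281 = -160676025994/29997222273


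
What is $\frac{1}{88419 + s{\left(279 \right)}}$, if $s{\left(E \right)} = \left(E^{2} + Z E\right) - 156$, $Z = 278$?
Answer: $\frac{1}{243666} \approx 4.104 \cdot 10^{-6}$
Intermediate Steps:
$s{\left(E \right)} = -156 + E^{2} + 278 E$ ($s{\left(E \right)} = \left(E^{2} + 278 E\right) - 156 = -156 + E^{2} + 278 E$)
$\frac{1}{88419 + s{\left(279 \right)}} = \frac{1}{88419 + \left(-156 + 279^{2} + 278 \cdot 279\right)} = \frac{1}{88419 + \left(-156 + 77841 + 77562\right)} = \frac{1}{88419 + 155247} = \frac{1}{243666}$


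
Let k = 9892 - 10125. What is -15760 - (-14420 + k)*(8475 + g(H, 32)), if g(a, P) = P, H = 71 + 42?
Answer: 124637311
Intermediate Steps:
k = -233
H = 113
-15760 - (-14420 + k)*(8475 + g(H, 32)) = -15760 - (-14420 - 233)*(8475 + 32) = -15760 - (-14653)*8507 = -15760 - 1*(-124653071) = -15760 + 124653071 = 124637311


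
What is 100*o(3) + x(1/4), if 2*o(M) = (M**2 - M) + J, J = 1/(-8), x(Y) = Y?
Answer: 294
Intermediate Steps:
J = -1/8 ≈ -0.12500
o(M) = -1/16 + M**2/2 - M/2 (o(M) = ((M**2 - M) - 1/8)/2 = (-1/8 + M**2 - M)/2 = -1/16 + M**2/2 - M/2)
100*o(3) + x(1/4) = 100*(-1/16 + (1/2)*3**2 - 1/2*3) + 1/4 = 100*(-1/16 + (1/2)*9 - 3/2) + 1/4 = 100*(-1/16 + 9/2 - 3/2) + 1/4 = 100*(47/16) + 1/4 = 1175/4 + 1/4 = 294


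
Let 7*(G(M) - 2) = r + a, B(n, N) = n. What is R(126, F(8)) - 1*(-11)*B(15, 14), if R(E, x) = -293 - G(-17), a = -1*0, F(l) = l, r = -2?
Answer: -908/7 ≈ -129.71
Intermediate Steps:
a = 0
G(M) = 12/7 (G(M) = 2 + (-2 + 0)/7 = 2 + (1/7)*(-2) = 2 - 2/7 = 12/7)
R(E, x) = -2063/7 (R(E, x) = -293 - 1*12/7 = -293 - 12/7 = -2063/7)
R(126, F(8)) - 1*(-11)*B(15, 14) = -2063/7 - 1*(-11)*15 = -2063/7 - (-11)*15 = -2063/7 - 1*(-165) = -2063/7 + 165 = -908/7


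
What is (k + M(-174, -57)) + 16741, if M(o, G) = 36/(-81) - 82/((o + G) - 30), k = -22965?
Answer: -1624498/261 ≈ -6224.1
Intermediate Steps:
M(o, G) = -4/9 - 82/(-30 + G + o) (M(o, G) = 36*(-1/81) - 82/((G + o) - 30) = -4/9 - 82/(-30 + G + o))
(k + M(-174, -57)) + 16741 = (-22965 + 2*(-309 - 2*(-57) - 2*(-174))/(9*(-30 - 57 - 174))) + 16741 = (-22965 + (2/9)*(-309 + 114 + 348)/(-261)) + 16741 = (-22965 + (2/9)*(-1/261)*153) + 16741 = (-22965 - 34/261) + 16741 = -5993899/261 + 16741 = -1624498/261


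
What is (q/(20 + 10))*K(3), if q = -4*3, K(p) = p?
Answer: -6/5 ≈ -1.2000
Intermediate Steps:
q = -12
(q/(20 + 10))*K(3) = (-12/(20 + 10))*3 = (-12/30)*3 = ((1/30)*(-12))*3 = -⅖*3 = -6/5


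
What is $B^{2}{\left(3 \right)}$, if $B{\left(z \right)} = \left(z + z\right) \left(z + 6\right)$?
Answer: $2916$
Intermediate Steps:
$B{\left(z \right)} = 2 z \left(6 + z\right)$
$B^{2}{\left(3 \right)} = \left(2 \cdot 3 \left(6 + 3\right)\right)^{2} = \left(2 \cdot 3 \cdot 9\right)^{2} = 54^{2} = 2916$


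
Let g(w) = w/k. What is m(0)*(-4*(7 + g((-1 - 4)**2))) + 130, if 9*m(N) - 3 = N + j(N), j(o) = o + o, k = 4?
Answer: 337/3 ≈ 112.33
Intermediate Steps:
j(o) = 2*o
g(w) = w/4
m(N) = 1/3 + N/3 (m(N) = 1/3 + (N + 2*N)/9 = 1/3 + (3*N)/9 = 1/3 + N/3)
m(0)*(-4*(7 + g((-1 - 4)**2))) + 130 = (1/3 + (1/3)*0)*(-4*(7 + (-1 - 4)**2/4)) + 130 = (1/3 + 0)*(-4*(7 + (1/4)*(-5)**2)) + 130 = (-4*(7 + (1/4)*25))/3 + 130 = (-4*(7 + 25/4))/3 + 130 = (-4*53/4)/3 + 130 = (1/3)*(-53) + 130 = -53/3 + 130 = 337/3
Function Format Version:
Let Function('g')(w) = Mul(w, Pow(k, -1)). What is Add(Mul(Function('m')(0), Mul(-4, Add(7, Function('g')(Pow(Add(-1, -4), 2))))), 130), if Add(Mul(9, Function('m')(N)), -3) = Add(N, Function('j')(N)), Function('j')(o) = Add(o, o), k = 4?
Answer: Rational(337, 3) ≈ 112.33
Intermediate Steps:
Function('j')(o) = Mul(2, o)
Function('g')(w) = Mul(Rational(1, 4), w) (Function('g')(w) = Mul(w, Pow(4, -1)) = Mul(w, Rational(1, 4)) = Mul(Rational(1, 4), w))
Function('m')(N) = Add(Rational(1, 3), Mul(Rational(1, 3), N)) (Function('m')(N) = Add(Rational(1, 3), Mul(Rational(1, 9), Add(N, Mul(2, N)))) = Add(Rational(1, 3), Mul(Rational(1, 9), Mul(3, N))) = Add(Rational(1, 3), Mul(Rational(1, 3), N)))
Add(Mul(Function('m')(0), Mul(-4, Add(7, Function('g')(Pow(Add(-1, -4), 2))))), 130) = Add(Mul(Add(Rational(1, 3), Mul(Rational(1, 3), 0)), Mul(-4, Add(7, Mul(Rational(1, 4), Pow(Add(-1, -4), 2))))), 130) = Add(Mul(Add(Rational(1, 3), 0), Mul(-4, Add(7, Mul(Rational(1, 4), Pow(-5, 2))))), 130) = Add(Mul(Rational(1, 3), Mul(-4, Add(7, Mul(Rational(1, 4), 25)))), 130) = Add(Mul(Rational(1, 3), Mul(-4, Add(7, Rational(25, 4)))), 130) = Add(Mul(Rational(1, 3), Mul(-4, Rational(53, 4))), 130) = Add(Mul(Rational(1, 3), -53), 130) = Add(Rational(-53, 3), 130) = Rational(337, 3)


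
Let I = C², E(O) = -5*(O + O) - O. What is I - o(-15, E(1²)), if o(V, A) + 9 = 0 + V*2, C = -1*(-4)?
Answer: 55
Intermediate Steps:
E(O) = -11*O (E(O) = -10*O - O = -11*O)
C = 4
I = 16 (I = 4² = 16)
o(V, A) = -9 + 2*V (o(V, A) = -9 + (0 + V*2) = -9 + (0 + 2*V) = -9 + 2*V)
I - o(-15, E(1²)) = 16 - (-9 + 2*(-15)) = 16 - (-9 - 30) = 16 - 1*(-39) = 16 + 39 = 55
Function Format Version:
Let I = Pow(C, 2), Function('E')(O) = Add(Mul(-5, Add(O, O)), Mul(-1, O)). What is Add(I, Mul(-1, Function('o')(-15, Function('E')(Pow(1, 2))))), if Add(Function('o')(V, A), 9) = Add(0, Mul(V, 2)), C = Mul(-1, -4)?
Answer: 55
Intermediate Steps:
Function('E')(O) = Mul(-11, O) (Function('E')(O) = Add(Mul(-5, Mul(2, O)), Mul(-1, O)) = Add(Mul(-10, O), Mul(-1, O)) = Mul(-11, O))
C = 4
I = 16 (I = Pow(4, 2) = 16)
Function('o')(V, A) = Add(-9, Mul(2, V)) (Function('o')(V, A) = Add(-9, Add(0, Mul(V, 2))) = Add(-9, Add(0, Mul(2, V))) = Add(-9, Mul(2, V)))
Add(I, Mul(-1, Function('o')(-15, Function('E')(Pow(1, 2))))) = Add(16, Mul(-1, Add(-9, Mul(2, -15)))) = Add(16, Mul(-1, Add(-9, -30))) = Add(16, Mul(-1, -39)) = Add(16, 39) = 55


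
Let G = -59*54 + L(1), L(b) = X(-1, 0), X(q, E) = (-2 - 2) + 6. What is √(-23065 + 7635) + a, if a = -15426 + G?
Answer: -18610 + I*√15430 ≈ -18610.0 + 124.22*I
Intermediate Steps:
X(q, E) = 2 (X(q, E) = -4 + 6 = 2)
L(b) = 2
G = -3184 (G = -59*54 + 2 = -3186 + 2 = -3184)
a = -18610 (a = -15426 - 3184 = -18610)
√(-23065 + 7635) + a = √(-23065 + 7635) - 18610 = √(-15430) - 18610 = I*√15430 - 18610 = -18610 + I*√15430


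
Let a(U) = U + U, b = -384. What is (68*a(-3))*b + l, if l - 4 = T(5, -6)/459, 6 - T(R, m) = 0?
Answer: 23971430/153 ≈ 1.5668e+5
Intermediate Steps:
T(R, m) = 6 (T(R, m) = 6 - 1*0 = 6 + 0 = 6)
l = 614/153 (l = 4 + 6/459 = 4 + 6*(1/459) = 4 + 2/153 = 614/153 ≈ 4.0131)
a(U) = 2*U
(68*a(-3))*b + l = (68*(2*(-3)))*(-384) + 614/153 = (68*(-6))*(-384) + 614/153 = -408*(-384) + 614/153 = 156672 + 614/153 = 23971430/153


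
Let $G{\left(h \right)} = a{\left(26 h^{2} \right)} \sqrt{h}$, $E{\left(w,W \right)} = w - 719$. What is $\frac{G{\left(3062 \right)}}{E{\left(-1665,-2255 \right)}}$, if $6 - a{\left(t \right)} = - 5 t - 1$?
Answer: $- \frac{1218859727 \sqrt{3062}}{2384} \approx -2.8291 \cdot 10^{7}$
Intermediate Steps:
$E{\left(w,W \right)} = -719 + w$ ($E{\left(w,W \right)} = w - 719 = -719 + w$)
$a{\left(t \right)} = 7 + 5 t$ ($a{\left(t \right)} = 6 - \left(- 5 t - 1\right) = 6 - \left(-1 - 5 t\right) = 6 + \left(1 + 5 t\right) = 7 + 5 t$)
$G{\left(h \right)} = \sqrt{h} \left(7 + 130 h^{2}\right)$ ($G{\left(h \right)} = \left(7 + 5 \cdot 26 h^{2}\right) \sqrt{h} = \left(7 + 130 h^{2}\right) \sqrt{h} = \sqrt{h} \left(7 + 130 h^{2}\right)$)
$\frac{G{\left(3062 \right)}}{E{\left(-1665,-2255 \right)}} = \frac{\sqrt{3062} \left(7 + 130 \cdot 3062^{2}\right)}{-719 - 1665} = \frac{\sqrt{3062} \left(7 + 130 \cdot 9375844\right)}{-2384} = \sqrt{3062} \left(7 + 1218859720\right) \left(- \frac{1}{2384}\right) = \sqrt{3062} \cdot 1218859727 \left(- \frac{1}{2384}\right) = 1218859727 \sqrt{3062} \left(- \frac{1}{2384}\right) = - \frac{1218859727 \sqrt{3062}}{2384}$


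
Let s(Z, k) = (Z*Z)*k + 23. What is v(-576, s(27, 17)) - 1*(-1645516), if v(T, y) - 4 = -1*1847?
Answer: 1643673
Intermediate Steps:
s(Z, k) = 23 + k*Z**2 (s(Z, k) = Z**2*k + 23 = k*Z**2 + 23 = 23 + k*Z**2)
v(T, y) = -1843 (v(T, y) = 4 - 1*1847 = 4 - 1847 = -1843)
v(-576, s(27, 17)) - 1*(-1645516) = -1843 - 1*(-1645516) = -1843 + 1645516 = 1643673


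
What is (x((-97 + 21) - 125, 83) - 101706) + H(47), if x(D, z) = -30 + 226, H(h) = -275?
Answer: -101785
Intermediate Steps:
x(D, z) = 196
(x((-97 + 21) - 125, 83) - 101706) + H(47) = (196 - 101706) - 275 = -101510 - 275 = -101785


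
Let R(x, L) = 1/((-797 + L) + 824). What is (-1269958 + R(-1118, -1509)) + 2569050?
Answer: 1925254343/1482 ≈ 1.2991e+6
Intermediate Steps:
R(x, L) = 1/(27 + L)
(-1269958 + R(-1118, -1509)) + 2569050 = (-1269958 + 1/(27 - 1509)) + 2569050 = (-1269958 + 1/(-1482)) + 2569050 = (-1269958 - 1/1482) + 2569050 = -1882077757/1482 + 2569050 = 1925254343/1482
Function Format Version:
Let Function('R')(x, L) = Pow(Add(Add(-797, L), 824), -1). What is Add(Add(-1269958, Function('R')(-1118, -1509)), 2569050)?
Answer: Rational(1925254343, 1482) ≈ 1.2991e+6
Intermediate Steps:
Function('R')(x, L) = Pow(Add(27, L), -1)
Add(Add(-1269958, Function('R')(-1118, -1509)), 2569050) = Add(Add(-1269958, Pow(Add(27, -1509), -1)), 2569050) = Add(Add(-1269958, Pow(-1482, -1)), 2569050) = Add(Add(-1269958, Rational(-1, 1482)), 2569050) = Add(Rational(-1882077757, 1482), 2569050) = Rational(1925254343, 1482)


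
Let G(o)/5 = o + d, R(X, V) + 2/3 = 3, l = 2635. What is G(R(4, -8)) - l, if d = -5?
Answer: -7945/3 ≈ -2648.3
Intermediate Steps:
R(X, V) = 7/3 (R(X, V) = -⅔ + 3 = 7/3)
G(o) = -25 + 5*o (G(o) = 5*(o - 5) = 5*(-5 + o) = -25 + 5*o)
G(R(4, -8)) - l = (-25 + 5*(7/3)) - 1*2635 = (-25 + 35/3) - 2635 = -40/3 - 2635 = -7945/3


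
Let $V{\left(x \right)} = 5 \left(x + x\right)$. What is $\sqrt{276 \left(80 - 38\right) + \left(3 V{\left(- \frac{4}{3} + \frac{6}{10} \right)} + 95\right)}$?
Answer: $\sqrt{11665} \approx 108.0$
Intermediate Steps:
$V{\left(x \right)} = 10 x$ ($V{\left(x \right)} = 5 \cdot 2 x = 10 x$)
$\sqrt{276 \left(80 - 38\right) + \left(3 V{\left(- \frac{4}{3} + \frac{6}{10} \right)} + 95\right)} = \sqrt{276 \left(80 - 38\right) + \left(3 \cdot 10 \left(- \frac{4}{3} + \frac{6}{10}\right) + 95\right)} = \sqrt{276 \cdot 42 + \left(3 \cdot 10 \left(\left(-4\right) \frac{1}{3} + 6 \cdot \frac{1}{10}\right) + 95\right)} = \sqrt{11592 + \left(3 \cdot 10 \left(- \frac{4}{3} + \frac{3}{5}\right) + 95\right)} = \sqrt{11592 + \left(3 \cdot 10 \left(- \frac{11}{15}\right) + 95\right)} = \sqrt{11592 + \left(3 \left(- \frac{22}{3}\right) + 95\right)} = \sqrt{11592 + \left(-22 + 95\right)} = \sqrt{11592 + 73} = \sqrt{11665}$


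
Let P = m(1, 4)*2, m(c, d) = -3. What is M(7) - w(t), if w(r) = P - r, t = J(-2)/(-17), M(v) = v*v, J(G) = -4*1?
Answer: 939/17 ≈ 55.235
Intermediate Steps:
J(G) = -4
M(v) = v**2
P = -6 (P = -3*2 = -6)
t = 4/17 (t = -4/(-17) = -4*(-1/17) = 4/17 ≈ 0.23529)
w(r) = -6 - r
M(7) - w(t) = 7**2 - (-6 - 1*4/17) = 49 - (-6 - 4/17) = 49 - 1*(-106/17) = 49 + 106/17 = 939/17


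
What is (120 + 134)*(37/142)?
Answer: 4699/71 ≈ 66.183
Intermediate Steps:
(120 + 134)*(37/142) = 254*(37*(1/142)) = 254*(37/142) = 4699/71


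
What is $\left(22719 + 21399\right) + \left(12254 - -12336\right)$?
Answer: $68708$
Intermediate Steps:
$\left(22719 + 21399\right) + \left(12254 - -12336\right) = 44118 + \left(12254 + 12336\right) = 44118 + 24590 = 68708$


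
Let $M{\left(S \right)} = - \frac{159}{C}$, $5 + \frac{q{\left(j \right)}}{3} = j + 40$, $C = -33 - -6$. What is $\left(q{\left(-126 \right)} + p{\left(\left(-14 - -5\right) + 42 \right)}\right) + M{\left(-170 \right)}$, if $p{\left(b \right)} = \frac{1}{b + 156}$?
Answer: $- \frac{50483}{189} \approx -267.11$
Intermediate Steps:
$C = -27$ ($C = -33 + 6 = -27$)
$q{\left(j \right)} = 105 + 3 j$ ($q{\left(j \right)} = -15 + 3 \left(j + 40\right) = -15 + 3 \left(40 + j\right) = -15 + \left(120 + 3 j\right) = 105 + 3 j$)
$M{\left(S \right)} = \frac{53}{9}$ ($M{\left(S \right)} = - \frac{159}{-27} = \left(-159\right) \left(- \frac{1}{27}\right) = \frac{53}{9}$)
$p{\left(b \right)} = \frac{1}{156 + b}$
$\left(q{\left(-126 \right)} + p{\left(\left(-14 - -5\right) + 42 \right)}\right) + M{\left(-170 \right)} = \left(\left(105 + 3 \left(-126\right)\right) + \frac{1}{156 + \left(\left(-14 - -5\right) + 42\right)}\right) + \frac{53}{9} = \left(\left(105 - 378\right) + \frac{1}{156 + \left(\left(-14 + 5\right) + 42\right)}\right) + \frac{53}{9} = \left(-273 + \frac{1}{156 + \left(-9 + 42\right)}\right) + \frac{53}{9} = \left(-273 + \frac{1}{156 + 33}\right) + \frac{53}{9} = \left(-273 + \frac{1}{189}\right) + \frac{53}{9} = - \frac{51596}{189} + \frac{53}{9} = - \frac{50483}{189}$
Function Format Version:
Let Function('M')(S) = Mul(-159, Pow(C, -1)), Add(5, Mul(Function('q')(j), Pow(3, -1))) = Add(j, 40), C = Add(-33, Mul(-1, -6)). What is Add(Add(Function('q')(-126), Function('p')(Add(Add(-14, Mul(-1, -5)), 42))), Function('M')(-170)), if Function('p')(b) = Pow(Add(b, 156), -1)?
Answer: Rational(-50483, 189) ≈ -267.11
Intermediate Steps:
C = -27 (C = Add(-33, 6) = -27)
Function('q')(j) = Add(105, Mul(3, j)) (Function('q')(j) = Add(-15, Mul(3, Add(j, 40))) = Add(-15, Mul(3, Add(40, j))) = Add(-15, Add(120, Mul(3, j))) = Add(105, Mul(3, j)))
Function('M')(S) = Rational(53, 9) (Function('M')(S) = Mul(-159, Pow(-27, -1)) = Mul(-159, Rational(-1, 27)) = Rational(53, 9))
Function('p')(b) = Pow(Add(156, b), -1)
Add(Add(Function('q')(-126), Function('p')(Add(Add(-14, Mul(-1, -5)), 42))), Function('M')(-170)) = Add(Add(Add(105, Mul(3, -126)), Pow(Add(156, Add(Add(-14, Mul(-1, -5)), 42)), -1)), Rational(53, 9)) = Add(Add(Add(105, -378), Pow(Add(156, Add(Add(-14, 5), 42)), -1)), Rational(53, 9)) = Add(Add(-273, Pow(Add(156, Add(-9, 42)), -1)), Rational(53, 9)) = Add(Add(-273, Pow(Add(156, 33), -1)), Rational(53, 9)) = Add(Add(-273, Pow(189, -1)), Rational(53, 9)) = Add(Add(-273, Rational(1, 189)), Rational(53, 9)) = Add(Rational(-51596, 189), Rational(53, 9)) = Rational(-50483, 189)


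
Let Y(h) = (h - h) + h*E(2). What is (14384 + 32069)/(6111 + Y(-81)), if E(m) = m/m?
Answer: 46453/6030 ≈ 7.7037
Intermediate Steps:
E(m) = 1
Y(h) = h (Y(h) = (h - h) + h*1 = 0 + h = h)
(14384 + 32069)/(6111 + Y(-81)) = (14384 + 32069)/(6111 - 81) = 46453/6030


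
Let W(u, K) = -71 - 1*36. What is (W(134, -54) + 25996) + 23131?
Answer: 49020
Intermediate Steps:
W(u, K) = -107 (W(u, K) = -71 - 36 = -107)
(W(134, -54) + 25996) + 23131 = (-107 + 25996) + 23131 = 25889 + 23131 = 49020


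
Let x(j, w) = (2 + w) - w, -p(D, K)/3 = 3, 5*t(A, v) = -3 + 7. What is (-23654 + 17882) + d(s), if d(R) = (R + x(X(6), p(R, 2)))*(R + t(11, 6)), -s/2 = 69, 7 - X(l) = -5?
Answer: 64436/5 ≈ 12887.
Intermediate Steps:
t(A, v) = ⅘ (t(A, v) = (-3 + 7)/5 = (⅕)*4 = ⅘)
p(D, K) = -9 (p(D, K) = -3*3 = -9)
X(l) = 12 (X(l) = 7 - 1*(-5) = 7 + 5 = 12)
x(j, w) = 2
s = -138 (s = -2*69 = -138)
d(R) = (2 + R)*(⅘ + R) (d(R) = (R + 2)*(R + ⅘) = (2 + R)*(⅘ + R))
(-23654 + 17882) + d(s) = (-23654 + 17882) + (8/5 + (-138)² + (14/5)*(-138)) = -5772 + (8/5 + 19044 - 1932/5) = -5772 + 93296/5 = 64436/5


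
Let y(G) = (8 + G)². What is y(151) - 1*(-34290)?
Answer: 59571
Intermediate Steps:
y(151) - 1*(-34290) = (8 + 151)² - 1*(-34290) = 159² + 34290 = 25281 + 34290 = 59571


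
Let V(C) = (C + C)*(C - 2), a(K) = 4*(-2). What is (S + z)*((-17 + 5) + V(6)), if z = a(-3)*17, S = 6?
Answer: -4680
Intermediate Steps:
a(K) = -8
V(C) = 2*C*(-2 + C) (V(C) = (2*C)*(-2 + C) = 2*C*(-2 + C))
z = -136 (z = -8*17 = -136)
(S + z)*((-17 + 5) + V(6)) = (6 - 136)*((-17 + 5) + 2*6*(-2 + 6)) = -130*(-12 + 2*6*4) = -130*(-12 + 48) = -130*36 = -4680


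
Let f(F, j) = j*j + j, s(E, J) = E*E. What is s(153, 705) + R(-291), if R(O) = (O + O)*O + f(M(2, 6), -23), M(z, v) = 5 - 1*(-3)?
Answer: 193277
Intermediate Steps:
M(z, v) = 8 (M(z, v) = 5 + 3 = 8)
s(E, J) = E²
f(F, j) = j + j² (f(F, j) = j² + j = j + j²)
R(O) = 506 + 2*O² (R(O) = (O + O)*O - 23*(1 - 23) = (2*O)*O - 23*(-22) = 2*O² + 506 = 506 + 2*O²)
s(153, 705) + R(-291) = 153² + (506 + 2*(-291)²) = 23409 + (506 + 2*84681) = 23409 + (506 + 169362) = 23409 + 169868 = 193277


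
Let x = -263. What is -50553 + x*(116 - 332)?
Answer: 6255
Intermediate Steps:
-50553 + x*(116 - 332) = -50553 - 263*(116 - 332) = -50553 - 263*(-216) = -50553 + 56808 = 6255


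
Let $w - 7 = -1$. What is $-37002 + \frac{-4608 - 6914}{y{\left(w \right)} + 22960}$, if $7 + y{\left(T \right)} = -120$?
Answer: $- \frac{844878188}{22833} \approx -37003.0$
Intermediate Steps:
$w = 6$ ($w = 7 - 1 = 6$)
$y{\left(T \right)} = -127$ ($y{\left(T \right)} = -7 - 120 = -127$)
$-37002 + \frac{-4608 - 6914}{y{\left(w \right)} + 22960} = -37002 + \frac{-4608 - 6914}{-127 + 22960} = -37002 - \frac{11522}{22833} = - \frac{844878188}{22833}$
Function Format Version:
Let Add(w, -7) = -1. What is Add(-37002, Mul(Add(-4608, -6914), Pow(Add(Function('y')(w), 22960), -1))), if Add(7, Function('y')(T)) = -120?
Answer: Rational(-844878188, 22833) ≈ -37003.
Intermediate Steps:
w = 6 (w = Add(7, -1) = 6)
Function('y')(T) = -127 (Function('y')(T) = Add(-7, -120) = -127)
Add(-37002, Mul(Add(-4608, -6914), Pow(Add(Function('y')(w), 22960), -1))) = Add(-37002, Mul(Add(-4608, -6914), Pow(Add(-127, 22960), -1))) = Add(-37002, Mul(-11522, Pow(22833, -1))) = Add(-37002, Mul(-11522, Rational(1, 22833))) = Add(-37002, Rational(-11522, 22833)) = Rational(-844878188, 22833)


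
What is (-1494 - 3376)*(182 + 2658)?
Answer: -13830800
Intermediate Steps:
(-1494 - 3376)*(182 + 2658) = -4870*2840 = -13830800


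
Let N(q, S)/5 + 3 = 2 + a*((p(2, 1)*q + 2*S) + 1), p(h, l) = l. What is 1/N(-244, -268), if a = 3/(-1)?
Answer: 1/11680 ≈ 8.5616e-5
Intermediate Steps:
a = -3 (a = 3*(-1) = -3)
N(q, S) = -20 - 30*S - 15*q (N(q, S) = -15 + 5*(2 - 3*((1*q + 2*S) + 1)) = -15 + 5*(2 - 3*((q + 2*S) + 1)) = -15 + 5*(2 - 3*(1 + q + 2*S)) = -15 + 5*(2 + (-3 - 6*S - 3*q)) = -15 + 5*(-1 - 6*S - 3*q) = -15 + (-5 - 30*S - 15*q) = -20 - 30*S - 15*q)
1/N(-244, -268) = 1/(-20 - 30*(-268) - 15*(-244)) = 1/(-20 + 8040 + 3660) = 1/11680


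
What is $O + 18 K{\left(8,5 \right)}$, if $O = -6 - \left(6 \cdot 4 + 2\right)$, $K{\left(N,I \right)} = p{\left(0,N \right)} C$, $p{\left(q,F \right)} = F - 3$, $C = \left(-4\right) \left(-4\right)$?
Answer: $1408$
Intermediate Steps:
$C = 16$
$p{\left(q,F \right)} = -3 + F$
$K{\left(N,I \right)} = -48 + 16 N$ ($K{\left(N,I \right)} = \left(-3 + N\right) 16 = -48 + 16 N$)
$O = -32$ ($O = -6 - \left(24 + 2\right) = -6 - 26 = -32$)
$O + 18 K{\left(8,5 \right)} = -32 + 18 \left(-48 + 16 \cdot 8\right) = -32 + 18 \left(-48 + 128\right) = -32 + 18 \cdot 80 = -32 + 1440 = 1408$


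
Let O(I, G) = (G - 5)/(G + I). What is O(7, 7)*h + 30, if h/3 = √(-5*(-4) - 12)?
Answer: 30 + 6*√2/7 ≈ 31.212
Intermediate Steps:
O(I, G) = (-5 + G)/(G + I)
h = 6*√2 (h = 3*√(-5*(-4) - 12) = 3*√(20 - 12) = 3*√8 = 3*(2*√2) = 6*√2 ≈ 8.4853)
O(7, 7)*h + 30 = ((-5 + 7)/(7 + 7))*(6*√2) + 30 = (2/14)*(6*√2) + 30 = ((1/14)*2)*(6*√2) + 30 = (6*√2)/7 + 30 = 6*√2/7 + 30 = 30 + 6*√2/7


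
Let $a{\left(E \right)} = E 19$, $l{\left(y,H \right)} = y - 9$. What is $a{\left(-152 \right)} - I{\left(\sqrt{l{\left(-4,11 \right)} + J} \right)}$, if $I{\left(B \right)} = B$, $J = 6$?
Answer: $-2888 - i \sqrt{7} \approx -2888.0 - 2.6458 i$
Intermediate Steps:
$l{\left(y,H \right)} = -9 + y$
$a{\left(E \right)} = 19 E$
$a{\left(-152 \right)} - I{\left(\sqrt{l{\left(-4,11 \right)} + J} \right)} = 19 \left(-152\right) - \sqrt{\left(-9 - 4\right) + 6} = -2888 - \sqrt{-13 + 6} = -2888 - \sqrt{-7} = -2888 - i \sqrt{7}$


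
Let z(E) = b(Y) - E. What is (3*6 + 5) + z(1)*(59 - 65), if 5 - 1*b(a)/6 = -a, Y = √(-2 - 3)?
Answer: -151 - 36*I*√5 ≈ -151.0 - 80.498*I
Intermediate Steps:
Y = I*√5 (Y = √(-5) = I*√5 ≈ 2.2361*I)
b(a) = 30 + 6*a (b(a) = 30 - (-6)*a = 30 + 6*a)
z(E) = 30 - E + 6*I*√5 (z(E) = (30 + 6*(I*√5)) - E = (30 + 6*I*√5) - E = 30 - E + 6*I*√5)
(3*6 + 5) + z(1)*(59 - 65) = (3*6 + 5) + (30 - 1*1 + 6*I*√5)*(59 - 65) = (18 + 5) + (30 - 1 + 6*I*√5)*(-6) = 23 + (29 + 6*I*√5)*(-6) = 23 + (-174 - 36*I*√5) = -151 - 36*I*√5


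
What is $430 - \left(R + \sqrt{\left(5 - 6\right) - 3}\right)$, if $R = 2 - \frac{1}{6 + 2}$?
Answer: $\frac{3425}{8} - 2 i \approx 428.13 - 2.0 i$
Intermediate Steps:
$R = \frac{15}{8}$ ($R = 2 - \frac{1}{8} = \frac{15}{8} \approx 1.875$)
$430 - \left(R + \sqrt{\left(5 - 6\right) - 3}\right) = 430 - \left(\frac{15}{8} + \sqrt{\left(5 - 6\right) - 3}\right) = 430 - \left(\frac{15}{8} + \sqrt{-1 - 3}\right) = 430 - \left(\frac{15}{8} + \sqrt{-4}\right) = 430 - \left(\frac{15}{8} + 2 i\right) = \frac{3425}{8} - 2 i$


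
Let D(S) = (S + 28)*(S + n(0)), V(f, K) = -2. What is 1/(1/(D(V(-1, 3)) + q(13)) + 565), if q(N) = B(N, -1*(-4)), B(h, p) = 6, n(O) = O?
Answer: 46/25989 ≈ 0.0017700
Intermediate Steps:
D(S) = S*(28 + S) (D(S) = (S + 28)*(S + 0) = (28 + S)*S = S*(28 + S))
q(N) = 6
1/(1/(D(V(-1, 3)) + q(13)) + 565) = 1/(1/(-2*(28 - 2) + 6) + 565) = 1/(1/(-2*26 + 6) + 565) = 1/(1/(-52 + 6) + 565) = 1/(1/(-46) + 565) = 1/(-1/46 + 565) = 1/(25989/46) = 46/25989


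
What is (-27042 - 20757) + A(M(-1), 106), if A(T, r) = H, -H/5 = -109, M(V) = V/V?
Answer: -47254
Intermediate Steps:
M(V) = 1
H = 545 (H = -5*(-109) = 545)
A(T, r) = 545
(-27042 - 20757) + A(M(-1), 106) = (-27042 - 20757) + 545 = -47799 + 545 = -47254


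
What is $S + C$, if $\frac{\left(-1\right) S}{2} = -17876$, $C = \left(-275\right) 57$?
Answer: $20077$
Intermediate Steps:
$C = -15675$
$S = 35752$ ($S = \left(-2\right) \left(-17876\right) = 35752$)
$S + C = 35752 - 15675 = 20077$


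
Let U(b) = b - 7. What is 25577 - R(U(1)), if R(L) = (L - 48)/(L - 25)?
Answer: 792833/31 ≈ 25575.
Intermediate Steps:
U(b) = -7 + b
R(L) = (-48 + L)/(-25 + L)
25577 - R(U(1)) = 25577 - (-48 + (-7 + 1))/(-25 + (-7 + 1)) = 25577 - (-48 - 6)/(-25 - 6) = 25577 - (-54)/(-31) = 25577 - (-1)*(-54)/31 = 25577 - 1*54/31 = 25577 - 54/31 = 792833/31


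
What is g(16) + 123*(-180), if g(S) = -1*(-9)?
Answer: -22131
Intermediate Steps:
g(S) = 9
g(16) + 123*(-180) = 9 + 123*(-180) = 9 - 22140 = -22131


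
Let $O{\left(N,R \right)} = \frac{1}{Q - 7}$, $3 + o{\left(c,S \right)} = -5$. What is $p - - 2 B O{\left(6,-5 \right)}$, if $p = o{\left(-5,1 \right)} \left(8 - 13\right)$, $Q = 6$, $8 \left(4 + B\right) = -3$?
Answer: $\frac{195}{4} \approx 48.75$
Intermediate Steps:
$B = - \frac{35}{8}$ ($B = -4 + \frac{1}{8} \left(-3\right) = -4 - \frac{3}{8} = - \frac{35}{8} \approx -4.375$)
$o{\left(c,S \right)} = -8$ ($o{\left(c,S \right)} = -3 - 5 = -8$)
$O{\left(N,R \right)} = -1$ ($O{\left(N,R \right)} = \frac{1}{6 - 7} = \frac{1}{-1} = -1$)
$p = 40$ ($p = - 8 \left(8 - 13\right) = \left(-8\right) \left(-5\right) = 40$)
$p - - 2 B O{\left(6,-5 \right)} = 40 - \left(-2\right) \left(- \frac{35}{8}\right) \left(-1\right) = 40 - \frac{35}{4} \left(-1\right) = 40 - - \frac{35}{4} = 40 + \frac{35}{4} = \frac{195}{4}$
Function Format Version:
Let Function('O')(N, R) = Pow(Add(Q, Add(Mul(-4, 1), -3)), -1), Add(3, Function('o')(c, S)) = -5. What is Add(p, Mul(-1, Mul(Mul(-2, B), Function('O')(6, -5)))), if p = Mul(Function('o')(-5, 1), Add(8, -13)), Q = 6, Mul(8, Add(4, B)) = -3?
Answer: Rational(195, 4) ≈ 48.750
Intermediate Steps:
B = Rational(-35, 8) (B = Add(-4, Mul(Rational(1, 8), -3)) = Add(-4, Rational(-3, 8)) = Rational(-35, 8) ≈ -4.3750)
Function('o')(c, S) = -8 (Function('o')(c, S) = Add(-3, -5) = -8)
Function('O')(N, R) = -1 (Function('O')(N, R) = Pow(Add(6, Add(Mul(-4, 1), -3)), -1) = Pow(Add(6, Add(-4, -3)), -1) = Pow(Add(6, -7), -1) = Pow(-1, -1) = -1)
p = 40 (p = Mul(-8, Add(8, -13)) = Mul(-8, -5) = 40)
Add(p, Mul(-1, Mul(Mul(-2, B), Function('O')(6, -5)))) = Add(40, Mul(-1, Mul(Mul(-2, Rational(-35, 8)), -1))) = Add(40, Mul(-1, Mul(Rational(35, 4), -1))) = Add(40, Mul(-1, Rational(-35, 4))) = Add(40, Rational(35, 4)) = Rational(195, 4)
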